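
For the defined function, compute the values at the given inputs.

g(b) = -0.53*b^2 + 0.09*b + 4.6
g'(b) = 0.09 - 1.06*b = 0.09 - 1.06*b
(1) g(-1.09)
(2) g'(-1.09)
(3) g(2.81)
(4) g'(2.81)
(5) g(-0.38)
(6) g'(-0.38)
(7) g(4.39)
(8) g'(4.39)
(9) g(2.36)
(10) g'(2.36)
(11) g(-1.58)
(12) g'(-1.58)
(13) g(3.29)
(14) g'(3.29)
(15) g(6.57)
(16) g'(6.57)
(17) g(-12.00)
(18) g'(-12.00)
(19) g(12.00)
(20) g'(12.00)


(1) = 3.87
(2) = 1.25
(3) = 0.67
(4) = -2.89
(5) = 4.49
(6) = 0.49
(7) = -5.22
(8) = -4.56
(9) = 1.86
(10) = -2.41
(11) = 3.13
(12) = 1.76
(13) = -0.84
(14) = -3.40
(15) = -17.69
(16) = -6.87
(17) = -72.80
(18) = 12.81
(19) = -70.64
(20) = -12.63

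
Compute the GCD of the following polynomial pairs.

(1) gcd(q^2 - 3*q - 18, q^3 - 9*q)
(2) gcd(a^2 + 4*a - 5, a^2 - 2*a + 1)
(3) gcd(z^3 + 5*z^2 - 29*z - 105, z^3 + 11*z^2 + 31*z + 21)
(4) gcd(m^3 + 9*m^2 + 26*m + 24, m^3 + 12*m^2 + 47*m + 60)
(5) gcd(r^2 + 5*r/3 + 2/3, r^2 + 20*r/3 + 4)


(1) = q + 3
(2) = gcd((a - 1)*(a + 5), (a - 1)^2) = a - 1
(3) = gcd((z - 5)*(z + 3)*(z + 7), (z + 1)*(z + 3)*(z + 7)) = z^2 + 10*z + 21
(4) = gcd((m + 2)*(m + 3)*(m + 4), (m + 3)*(m + 4)*(m + 5)) = m^2 + 7*m + 12
(5) = r + 2/3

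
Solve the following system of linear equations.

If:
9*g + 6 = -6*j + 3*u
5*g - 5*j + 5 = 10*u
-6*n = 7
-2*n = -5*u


Then:
g = -19/15
j = 2/3
n = -7/6
u = -7/15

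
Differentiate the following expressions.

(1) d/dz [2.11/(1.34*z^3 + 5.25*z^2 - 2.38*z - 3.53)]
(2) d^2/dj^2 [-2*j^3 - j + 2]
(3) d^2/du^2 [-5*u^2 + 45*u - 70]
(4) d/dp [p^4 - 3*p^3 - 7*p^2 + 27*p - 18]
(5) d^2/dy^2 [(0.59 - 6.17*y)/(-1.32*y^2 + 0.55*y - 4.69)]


(1) = (-8.4822*z^2 - 22.155*z + 5.0218)/(1.34*z^3 + 5.25*z^2 - 2.38*z - 3.53)^2
(2) = -12*j
(3) = -10
(4) = 4*p^3 - 9*p^2 - 14*p + 27
(5) = ((8.3446 - 48.8664*y)*(1.32*y^2 - 0.55*y + 4.69) + (2.64*y - 0.55)*(5.28*y - 1.1)*(6.17*y - 0.59))/(1.32*y^2 - 0.55*y + 4.69)^3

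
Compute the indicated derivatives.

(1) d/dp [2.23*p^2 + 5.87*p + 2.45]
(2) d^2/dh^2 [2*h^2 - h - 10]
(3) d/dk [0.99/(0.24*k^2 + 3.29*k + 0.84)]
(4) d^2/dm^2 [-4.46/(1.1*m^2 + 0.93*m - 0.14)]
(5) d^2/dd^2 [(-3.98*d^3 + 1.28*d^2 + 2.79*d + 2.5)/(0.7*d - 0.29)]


(1) = 4.46*p + 5.87
(2) = 4
(3) = (-0.4752*k - 3.2571)/(0.24*k^2 + 3.29*k + 0.84)^2
(4) = (10.7932*m^2 + 9.12516*m - 4.46*(2.2*m + 0.93)*(4.4*m + 1.86) - 1.37368)/(1.1*m^2 + 0.93*m - 0.14)^3
(5) = (-3.9004*d^3 + 4.84764*d^2 - 2.008308*d + 3.798036)/(0.343*d^3 - 0.4263*d^2 + 0.17661*d - 0.024389)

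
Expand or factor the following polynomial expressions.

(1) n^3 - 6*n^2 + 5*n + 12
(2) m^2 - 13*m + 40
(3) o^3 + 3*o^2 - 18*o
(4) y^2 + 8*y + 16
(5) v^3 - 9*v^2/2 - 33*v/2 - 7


(1) = (n - 4)*(n - 3)*(n + 1)
(2) = (m - 8)*(m - 5)
(3) = o*(o - 3)*(o + 6)
(4) = (y + 4)^2
(5) = (v - 7)*(v + 1/2)*(v + 2)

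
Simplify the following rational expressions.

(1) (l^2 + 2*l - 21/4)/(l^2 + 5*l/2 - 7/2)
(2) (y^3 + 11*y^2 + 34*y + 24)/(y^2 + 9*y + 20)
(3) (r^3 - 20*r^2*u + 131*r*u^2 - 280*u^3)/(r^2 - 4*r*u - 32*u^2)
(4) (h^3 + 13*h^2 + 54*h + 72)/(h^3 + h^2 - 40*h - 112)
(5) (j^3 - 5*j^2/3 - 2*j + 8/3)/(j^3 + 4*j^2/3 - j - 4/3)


(1) = (2*l - 3)/(2*l - 2)
(2) = (y^2 + 7*y + 6)/(y + 5)
(3) = (r^2 - 12*r*u + 35*u^2)/(r + 4*u)
(4) = (h^2 + 9*h + 18)/(h^2 - 3*h - 28)
(5) = (j - 2)/(j + 1)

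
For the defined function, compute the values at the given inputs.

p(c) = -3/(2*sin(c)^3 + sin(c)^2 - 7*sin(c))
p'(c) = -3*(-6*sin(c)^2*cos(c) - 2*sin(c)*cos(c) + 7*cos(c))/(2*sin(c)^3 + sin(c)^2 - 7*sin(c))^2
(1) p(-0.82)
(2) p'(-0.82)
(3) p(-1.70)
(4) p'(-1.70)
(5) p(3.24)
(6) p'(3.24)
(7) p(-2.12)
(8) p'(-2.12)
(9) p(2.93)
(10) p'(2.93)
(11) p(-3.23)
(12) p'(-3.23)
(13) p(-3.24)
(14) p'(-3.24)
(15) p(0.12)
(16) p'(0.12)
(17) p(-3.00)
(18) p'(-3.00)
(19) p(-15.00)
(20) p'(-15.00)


(1) = -0.62
(2) = -0.45
(3) = -0.50
(4) = 0.03
(5) = -4.31
(6) = 44.06
(7) = -0.55
(8) = 0.23
(9) = 2.13
(10) = 9.35
(11) = 4.93
(12) = 54.62
(13) = 4.44
(14) = 44.04
(15) = 3.66
(16) = -29.55
(17) = -2.99
(18) = 21.18
(19) = -0.68
(20) = 0.67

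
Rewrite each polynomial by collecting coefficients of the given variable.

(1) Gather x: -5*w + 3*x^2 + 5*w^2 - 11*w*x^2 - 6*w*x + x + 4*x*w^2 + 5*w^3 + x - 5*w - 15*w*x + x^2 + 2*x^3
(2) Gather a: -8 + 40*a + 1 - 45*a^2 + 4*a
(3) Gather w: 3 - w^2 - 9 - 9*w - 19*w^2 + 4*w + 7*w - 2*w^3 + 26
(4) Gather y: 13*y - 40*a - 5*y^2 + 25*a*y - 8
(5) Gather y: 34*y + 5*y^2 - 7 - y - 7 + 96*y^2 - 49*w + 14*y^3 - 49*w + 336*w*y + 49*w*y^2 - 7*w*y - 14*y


(1) = 5*w^3 + 5*w^2 - 10*w + 2*x^3 + x^2*(4 - 11*w) + x*(4*w^2 - 21*w + 2)
(2) = -45*a^2 + 44*a - 7
(3) = -2*w^3 - 20*w^2 + 2*w + 20
(4) = -40*a - 5*y^2 + y*(25*a + 13) - 8
(5) = -98*w + 14*y^3 + y^2*(49*w + 101) + y*(329*w + 19) - 14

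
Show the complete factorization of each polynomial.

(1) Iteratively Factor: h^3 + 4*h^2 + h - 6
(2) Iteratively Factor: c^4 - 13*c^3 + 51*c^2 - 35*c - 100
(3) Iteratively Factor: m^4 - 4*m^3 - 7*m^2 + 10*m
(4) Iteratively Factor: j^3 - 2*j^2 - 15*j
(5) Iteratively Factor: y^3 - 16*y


(1) = (h - 1)*(h^2 + 5*h + 6) = (h - 1)*(h + 3)*(h + 2)
(2) = (c - 5)*(c^3 - 8*c^2 + 11*c + 20) = (c - 5)*(c + 1)*(c^2 - 9*c + 20) = (c - 5)^2*(c + 1)*(c - 4)
(3) = (m)*(m^3 - 4*m^2 - 7*m + 10) = m*(m + 2)*(m^2 - 6*m + 5) = m*(m - 1)*(m + 2)*(m - 5)
(4) = (j - 5)*(j^2 + 3*j) = (j - 5)*(j + 3)*(j)
(5) = (y)*(y^2 - 16) = y*(y + 4)*(y - 4)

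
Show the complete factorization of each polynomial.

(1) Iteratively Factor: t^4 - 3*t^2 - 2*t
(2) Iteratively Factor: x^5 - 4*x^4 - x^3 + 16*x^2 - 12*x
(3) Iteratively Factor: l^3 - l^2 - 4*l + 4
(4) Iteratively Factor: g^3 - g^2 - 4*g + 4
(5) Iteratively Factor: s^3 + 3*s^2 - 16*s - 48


(1) = (t)*(t^3 - 3*t - 2) = t*(t + 1)*(t^2 - t - 2) = t*(t + 1)^2*(t - 2)
(2) = (x + 2)*(x^4 - 6*x^3 + 11*x^2 - 6*x) = (x - 3)*(x + 2)*(x^3 - 3*x^2 + 2*x) = (x - 3)*(x - 1)*(x + 2)*(x^2 - 2*x) = x*(x - 3)*(x - 1)*(x + 2)*(x - 2)
(3) = (l + 2)*(l^2 - 3*l + 2) = (l - 1)*(l + 2)*(l - 2)
(4) = (g - 2)*(g^2 + g - 2) = (g - 2)*(g - 1)*(g + 2)
(5) = (s + 4)*(s^2 - s - 12) = (s - 4)*(s + 4)*(s + 3)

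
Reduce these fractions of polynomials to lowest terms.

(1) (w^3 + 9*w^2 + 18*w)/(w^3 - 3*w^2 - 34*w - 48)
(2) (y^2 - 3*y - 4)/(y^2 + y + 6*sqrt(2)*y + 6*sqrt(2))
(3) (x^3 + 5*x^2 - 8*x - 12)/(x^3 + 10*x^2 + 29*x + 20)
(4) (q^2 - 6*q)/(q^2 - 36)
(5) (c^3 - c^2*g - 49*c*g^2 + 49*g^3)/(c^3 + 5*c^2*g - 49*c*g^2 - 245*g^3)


(1) = (w^2 + 6*w)/(w^2 - 6*w - 16)
(2) = (y - 4)/(y + 6*sqrt(2))
(3) = (x^2 + 4*x - 12)/(x^2 + 9*x + 20)
(4) = q/(q + 6)
(5) = (c - g)/(c + 5*g)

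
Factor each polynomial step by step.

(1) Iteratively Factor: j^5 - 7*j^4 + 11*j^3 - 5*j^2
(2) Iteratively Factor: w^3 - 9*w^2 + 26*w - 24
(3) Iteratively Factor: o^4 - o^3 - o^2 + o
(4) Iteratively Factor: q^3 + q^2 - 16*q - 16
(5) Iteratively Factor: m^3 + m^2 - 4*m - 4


(1) = (j - 1)*(j^4 - 6*j^3 + 5*j^2) = (j - 5)*(j - 1)*(j^3 - j^2) = j*(j - 5)*(j - 1)*(j^2 - j) = j^2*(j - 5)*(j - 1)*(j - 1)
(2) = (w - 3)*(w^2 - 6*w + 8) = (w - 4)*(w - 3)*(w - 2)
(3) = (o + 1)*(o^3 - 2*o^2 + o) = (o - 1)*(o + 1)*(o^2 - o) = (o - 1)^2*(o + 1)*(o)
(4) = (q - 4)*(q^2 + 5*q + 4) = (q - 4)*(q + 1)*(q + 4)
(5) = (m - 2)*(m^2 + 3*m + 2) = (m - 2)*(m + 1)*(m + 2)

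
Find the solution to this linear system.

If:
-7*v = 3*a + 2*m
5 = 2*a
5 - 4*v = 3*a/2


Then:
a = 5/2
m = -155/32
v = 5/16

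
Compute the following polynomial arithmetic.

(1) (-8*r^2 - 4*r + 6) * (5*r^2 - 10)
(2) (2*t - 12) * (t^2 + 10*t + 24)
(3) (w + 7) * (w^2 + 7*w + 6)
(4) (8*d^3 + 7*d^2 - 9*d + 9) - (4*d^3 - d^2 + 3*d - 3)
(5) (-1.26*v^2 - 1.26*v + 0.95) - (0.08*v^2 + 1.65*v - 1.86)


(1) = -40*r^4 - 20*r^3 + 110*r^2 + 40*r - 60
(2) = 2*t^3 + 8*t^2 - 72*t - 288
(3) = w^3 + 14*w^2 + 55*w + 42
(4) = 4*d^3 + 8*d^2 - 12*d + 12
(5) = -1.34*v^2 - 2.91*v + 2.81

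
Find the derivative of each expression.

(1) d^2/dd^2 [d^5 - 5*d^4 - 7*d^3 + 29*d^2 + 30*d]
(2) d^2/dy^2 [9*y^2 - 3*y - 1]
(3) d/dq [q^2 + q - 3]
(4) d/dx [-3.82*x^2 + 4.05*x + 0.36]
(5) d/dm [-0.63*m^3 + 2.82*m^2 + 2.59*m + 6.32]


(1) = 20*d^3 - 60*d^2 - 42*d + 58
(2) = 18
(3) = 2*q + 1
(4) = 4.05 - 7.64*x
(5) = -1.89*m^2 + 5.64*m + 2.59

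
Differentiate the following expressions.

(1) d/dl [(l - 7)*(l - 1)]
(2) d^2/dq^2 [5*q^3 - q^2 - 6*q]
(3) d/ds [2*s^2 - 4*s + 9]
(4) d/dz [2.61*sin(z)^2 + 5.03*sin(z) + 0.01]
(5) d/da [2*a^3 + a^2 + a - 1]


(1) = 2*l - 8
(2) = 30*q - 2
(3) = 4*s - 4
(4) = (5.22*sin(z) + 5.03)*cos(z)
(5) = 6*a^2 + 2*a + 1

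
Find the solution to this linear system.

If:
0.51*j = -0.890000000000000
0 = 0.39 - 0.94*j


Then:
No Solution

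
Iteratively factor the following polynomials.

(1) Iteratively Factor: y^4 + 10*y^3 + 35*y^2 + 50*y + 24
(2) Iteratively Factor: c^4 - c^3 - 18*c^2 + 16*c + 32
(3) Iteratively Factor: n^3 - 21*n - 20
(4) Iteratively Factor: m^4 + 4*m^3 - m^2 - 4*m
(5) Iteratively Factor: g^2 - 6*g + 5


(1) = (y + 2)*(y^3 + 8*y^2 + 19*y + 12) = (y + 1)*(y + 2)*(y^2 + 7*y + 12) = (y + 1)*(y + 2)*(y + 3)*(y + 4)
(2) = (c + 4)*(c^3 - 5*c^2 + 2*c + 8) = (c - 4)*(c + 4)*(c^2 - c - 2) = (c - 4)*(c - 2)*(c + 4)*(c + 1)
(3) = (n + 4)*(n^2 - 4*n - 5) = (n - 5)*(n + 4)*(n + 1)
(4) = (m + 1)*(m^3 + 3*m^2 - 4*m) = (m - 1)*(m + 1)*(m^2 + 4*m) = m*(m - 1)*(m + 1)*(m + 4)
(5) = (g - 1)*(g - 5)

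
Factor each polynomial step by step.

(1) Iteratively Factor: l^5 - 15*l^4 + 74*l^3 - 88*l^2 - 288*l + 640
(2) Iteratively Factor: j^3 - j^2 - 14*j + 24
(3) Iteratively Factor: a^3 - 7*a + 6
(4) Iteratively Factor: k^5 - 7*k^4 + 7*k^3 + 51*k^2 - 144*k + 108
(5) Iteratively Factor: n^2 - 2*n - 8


(1) = (l + 2)*(l^4 - 17*l^3 + 108*l^2 - 304*l + 320) = (l - 4)*(l + 2)*(l^3 - 13*l^2 + 56*l - 80) = (l - 4)^2*(l + 2)*(l^2 - 9*l + 20) = (l - 4)^3*(l + 2)*(l - 5)
(2) = (j - 3)*(j^2 + 2*j - 8) = (j - 3)*(j + 4)*(j - 2)
(3) = (a - 1)*(a^2 + a - 6) = (a - 2)*(a - 1)*(a + 3)
(4) = (k - 3)*(k^4 - 4*k^3 - 5*k^2 + 36*k - 36) = (k - 3)^2*(k^3 - k^2 - 8*k + 12) = (k - 3)^2*(k - 2)*(k^2 + k - 6) = (k - 3)^2*(k - 2)*(k + 3)*(k - 2)
(5) = (n + 2)*(n - 4)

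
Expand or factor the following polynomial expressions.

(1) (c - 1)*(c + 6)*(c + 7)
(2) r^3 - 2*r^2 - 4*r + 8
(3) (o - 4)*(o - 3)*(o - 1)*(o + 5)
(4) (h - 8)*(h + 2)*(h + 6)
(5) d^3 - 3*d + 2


(1) = c^3 + 12*c^2 + 29*c - 42
(2) = (r - 2)^2*(r + 2)
(3) = o^4 - 3*o^3 - 21*o^2 + 83*o - 60
(4) = h^3 - 52*h - 96
(5) = (d - 1)^2*(d + 2)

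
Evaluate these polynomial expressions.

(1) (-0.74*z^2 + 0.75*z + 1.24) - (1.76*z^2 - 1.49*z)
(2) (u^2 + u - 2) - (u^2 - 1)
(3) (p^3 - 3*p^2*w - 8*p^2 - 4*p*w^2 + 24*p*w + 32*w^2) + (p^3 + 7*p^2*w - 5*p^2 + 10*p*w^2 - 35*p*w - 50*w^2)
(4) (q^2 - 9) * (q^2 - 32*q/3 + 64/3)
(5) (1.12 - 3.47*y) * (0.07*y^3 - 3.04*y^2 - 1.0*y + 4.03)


(1) = -2.5*z^2 + 2.24*z + 1.24
(2) = u - 1
(3) = 2*p^3 + 4*p^2*w - 13*p^2 + 6*p*w^2 - 11*p*w - 18*w^2
(4) = q^4 - 32*q^3/3 + 37*q^2/3 + 96*q - 192
(5) = -0.2429*y^4 + 10.6272*y^3 + 0.0652*y^2 - 15.1041*y + 4.5136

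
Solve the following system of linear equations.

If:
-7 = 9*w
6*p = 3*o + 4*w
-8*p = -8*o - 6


Then:
o = -137/54
p = -193/108
w = -7/9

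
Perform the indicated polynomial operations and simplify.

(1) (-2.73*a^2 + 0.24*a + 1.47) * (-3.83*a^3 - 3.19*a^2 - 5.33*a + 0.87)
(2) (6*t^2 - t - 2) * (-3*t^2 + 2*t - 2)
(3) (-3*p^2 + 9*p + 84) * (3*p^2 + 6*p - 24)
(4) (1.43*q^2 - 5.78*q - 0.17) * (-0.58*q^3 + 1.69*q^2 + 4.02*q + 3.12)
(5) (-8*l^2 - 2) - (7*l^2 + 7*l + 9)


(1) = 10.4559*a^5 + 7.7895*a^4 + 8.1552*a^3 - 8.3436*a^2 - 7.6263*a + 1.2789
(2) = -18*t^4 + 15*t^3 - 8*t^2 - 2*t + 4
(3) = -9*p^4 + 9*p^3 + 378*p^2 + 288*p - 2016
(4) = -0.8294*q^5 + 5.7691*q^4 - 3.921*q^3 - 19.0613*q^2 - 18.717*q - 0.5304
(5) = -15*l^2 - 7*l - 11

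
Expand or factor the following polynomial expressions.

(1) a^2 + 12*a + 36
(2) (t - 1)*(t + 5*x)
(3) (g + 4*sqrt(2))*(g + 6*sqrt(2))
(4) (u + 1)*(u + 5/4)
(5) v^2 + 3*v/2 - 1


(1) = (a + 6)^2
(2) = t^2 + 5*t*x - t - 5*x
(3) = g^2 + 10*sqrt(2)*g + 48
(4) = u^2 + 9*u/4 + 5/4
(5) = (v - 1/2)*(v + 2)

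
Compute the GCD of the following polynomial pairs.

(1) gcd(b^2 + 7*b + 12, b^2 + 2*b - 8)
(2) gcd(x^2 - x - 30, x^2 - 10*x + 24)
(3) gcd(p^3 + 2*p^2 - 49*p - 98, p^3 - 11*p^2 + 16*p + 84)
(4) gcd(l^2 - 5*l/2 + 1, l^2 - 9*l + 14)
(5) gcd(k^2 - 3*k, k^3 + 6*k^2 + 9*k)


(1) = b + 4
(2) = x - 6
(3) = gcd((p - 7)*(p + 2)*(p + 7), (p - 7)*(p - 6)*(p + 2)) = p^2 - 5*p - 14
(4) = gcd((l - 2)*(l - 1/2), (l - 7)*(l - 2)) = l - 2
(5) = gcd(k*(k - 3), k*(k + 3)^2) = k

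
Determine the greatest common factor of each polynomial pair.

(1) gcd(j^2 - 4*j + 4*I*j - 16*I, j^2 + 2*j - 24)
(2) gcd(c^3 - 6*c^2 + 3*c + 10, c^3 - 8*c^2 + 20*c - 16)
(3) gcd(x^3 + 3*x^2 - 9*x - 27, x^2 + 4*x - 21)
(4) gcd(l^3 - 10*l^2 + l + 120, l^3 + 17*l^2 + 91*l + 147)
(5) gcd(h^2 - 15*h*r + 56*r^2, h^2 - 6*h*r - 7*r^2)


(1) = gcd((j - 4)*(j + 4*I), (j - 4)*(j + 6)) = j - 4
(2) = c - 2
(3) = gcd((x - 3)*(x + 3)^2, (x - 3)*(x + 7)) = x - 3
(4) = l + 3
(5) = -h + 7*r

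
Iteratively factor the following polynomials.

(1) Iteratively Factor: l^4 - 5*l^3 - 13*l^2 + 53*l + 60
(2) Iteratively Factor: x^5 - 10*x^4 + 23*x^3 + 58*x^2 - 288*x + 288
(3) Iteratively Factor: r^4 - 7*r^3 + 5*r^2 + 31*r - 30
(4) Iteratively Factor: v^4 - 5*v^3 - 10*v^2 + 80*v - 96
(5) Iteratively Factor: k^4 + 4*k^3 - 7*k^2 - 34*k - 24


(1) = (l + 1)*(l^3 - 6*l^2 - 7*l + 60) = (l - 4)*(l + 1)*(l^2 - 2*l - 15) = (l - 5)*(l - 4)*(l + 1)*(l + 3)
(2) = (x - 2)*(x^4 - 8*x^3 + 7*x^2 + 72*x - 144) = (x - 4)*(x - 2)*(x^3 - 4*x^2 - 9*x + 36) = (x - 4)*(x - 3)*(x - 2)*(x^2 - x - 12) = (x - 4)*(x - 3)*(x - 2)*(x + 3)*(x - 4)
(3) = (r + 2)*(r^3 - 9*r^2 + 23*r - 15) = (r - 1)*(r + 2)*(r^2 - 8*r + 15) = (r - 5)*(r - 1)*(r + 2)*(r - 3)
(4) = (v - 4)*(v^3 - v^2 - 14*v + 24) = (v - 4)*(v - 3)*(v^2 + 2*v - 8) = (v - 4)*(v - 3)*(v + 4)*(v - 2)
(5) = (k + 4)*(k^3 - 7*k - 6) = (k - 3)*(k + 4)*(k^2 + 3*k + 2) = (k - 3)*(k + 1)*(k + 4)*(k + 2)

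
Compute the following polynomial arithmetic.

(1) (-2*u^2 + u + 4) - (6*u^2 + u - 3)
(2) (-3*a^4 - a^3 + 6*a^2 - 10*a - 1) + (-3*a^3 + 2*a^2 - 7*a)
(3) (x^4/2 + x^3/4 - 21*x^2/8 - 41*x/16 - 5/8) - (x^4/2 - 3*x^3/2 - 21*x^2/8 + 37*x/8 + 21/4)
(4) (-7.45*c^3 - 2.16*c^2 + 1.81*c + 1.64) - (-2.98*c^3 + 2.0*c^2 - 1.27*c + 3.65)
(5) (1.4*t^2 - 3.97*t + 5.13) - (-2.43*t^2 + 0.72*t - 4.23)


(1) = 7 - 8*u^2
(2) = -3*a^4 - 4*a^3 + 8*a^2 - 17*a - 1
(3) = 7*x^3/4 - 115*x/16 - 47/8
(4) = -4.47*c^3 - 4.16*c^2 + 3.08*c - 2.01
(5) = 3.83*t^2 - 4.69*t + 9.36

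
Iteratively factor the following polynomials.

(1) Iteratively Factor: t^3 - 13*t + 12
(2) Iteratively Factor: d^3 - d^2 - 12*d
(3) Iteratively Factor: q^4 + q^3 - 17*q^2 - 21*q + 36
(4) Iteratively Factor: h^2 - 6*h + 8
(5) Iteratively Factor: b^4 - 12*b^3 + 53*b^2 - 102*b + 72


(1) = (t + 4)*(t^2 - 4*t + 3) = (t - 3)*(t + 4)*(t - 1)
(2) = (d - 4)*(d^2 + 3*d) = (d - 4)*(d + 3)*(d)
(3) = (q - 1)*(q^3 + 2*q^2 - 15*q - 36) = (q - 1)*(q + 3)*(q^2 - q - 12) = (q - 4)*(q - 1)*(q + 3)*(q + 3)
(4) = (h - 2)*(h - 4)
(5) = (b - 3)*(b^3 - 9*b^2 + 26*b - 24) = (b - 3)*(b - 2)*(b^2 - 7*b + 12) = (b - 3)^2*(b - 2)*(b - 4)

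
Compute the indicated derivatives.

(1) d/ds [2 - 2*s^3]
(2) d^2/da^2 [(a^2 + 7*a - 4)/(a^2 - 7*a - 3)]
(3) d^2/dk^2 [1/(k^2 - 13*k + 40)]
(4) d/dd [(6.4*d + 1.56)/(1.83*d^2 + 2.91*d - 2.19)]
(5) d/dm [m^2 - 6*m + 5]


(1) = -6*s^2
(2) = 2*(14*a^3 - 3*a^2 + 147*a - 346)/(a^6 - 21*a^5 + 138*a^4 - 217*a^3 - 414*a^2 - 189*a - 27)
(3) = 2*(-k^2 + 13*k + (2*k - 13)^2 - 40)/(k^2 - 13*k + 40)^3
(4) = (11.712*d^2 + 18.624*d - (3.66*d + 2.91)*(6.4*d + 1.56) - 14.016)/(1.83*d^2 + 2.91*d - 2.19)^2
(5) = 2*m - 6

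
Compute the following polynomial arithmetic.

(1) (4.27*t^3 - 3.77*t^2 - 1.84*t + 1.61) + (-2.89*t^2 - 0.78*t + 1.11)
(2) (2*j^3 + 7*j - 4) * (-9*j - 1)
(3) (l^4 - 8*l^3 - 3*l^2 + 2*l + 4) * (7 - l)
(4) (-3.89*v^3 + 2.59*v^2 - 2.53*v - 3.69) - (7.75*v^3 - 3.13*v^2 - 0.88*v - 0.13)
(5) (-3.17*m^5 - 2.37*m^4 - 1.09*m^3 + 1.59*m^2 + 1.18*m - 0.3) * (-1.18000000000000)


(1) = 4.27*t^3 - 6.66*t^2 - 2.62*t + 2.72
(2) = -18*j^4 - 2*j^3 - 63*j^2 + 29*j + 4
(3) = -l^5 + 15*l^4 - 53*l^3 - 23*l^2 + 10*l + 28
(4) = -11.64*v^3 + 5.72*v^2 - 1.65*v - 3.56
(5) = 3.7406*m^5 + 2.7966*m^4 + 1.2862*m^3 - 1.8762*m^2 - 1.3924*m + 0.354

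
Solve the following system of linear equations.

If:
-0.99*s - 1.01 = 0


Then:
s = -1.02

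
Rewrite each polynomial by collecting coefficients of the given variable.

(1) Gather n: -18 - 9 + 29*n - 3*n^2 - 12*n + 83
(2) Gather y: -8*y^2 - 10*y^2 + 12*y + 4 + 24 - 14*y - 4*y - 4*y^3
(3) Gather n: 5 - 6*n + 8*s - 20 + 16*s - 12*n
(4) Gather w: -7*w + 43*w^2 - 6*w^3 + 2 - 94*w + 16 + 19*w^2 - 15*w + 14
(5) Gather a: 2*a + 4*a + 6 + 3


(1) = -3*n^2 + 17*n + 56
(2) = -4*y^3 - 18*y^2 - 6*y + 28
(3) = -18*n + 24*s - 15
(4) = -6*w^3 + 62*w^2 - 116*w + 32
(5) = 6*a + 9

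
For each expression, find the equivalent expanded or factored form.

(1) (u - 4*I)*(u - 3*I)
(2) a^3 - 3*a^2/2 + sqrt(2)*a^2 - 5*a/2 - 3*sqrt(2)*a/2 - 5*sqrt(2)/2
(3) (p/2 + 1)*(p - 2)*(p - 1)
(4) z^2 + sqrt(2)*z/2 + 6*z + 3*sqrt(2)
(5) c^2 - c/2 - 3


(1) = u^2 - 7*I*u - 12
(2) = (a - 5/2)*(a + 1)*(a + sqrt(2))
(3) = p^3/2 - p^2/2 - 2*p + 2
(4) = (z + 6)*(z + sqrt(2)/2)
(5) = (c - 2)*(c + 3/2)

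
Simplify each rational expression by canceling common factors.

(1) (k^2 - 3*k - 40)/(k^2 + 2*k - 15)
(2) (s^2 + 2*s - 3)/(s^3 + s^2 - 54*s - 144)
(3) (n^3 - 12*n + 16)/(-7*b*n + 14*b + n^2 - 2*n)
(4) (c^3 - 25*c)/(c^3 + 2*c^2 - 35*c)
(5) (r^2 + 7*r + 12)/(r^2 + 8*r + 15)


(1) = (k - 8)/(k - 3)
(2) = (s - 1)/(s^2 - 2*s - 48)
(3) = (-n^2 - 2*n + 8)/(7*b - n)
(4) = (c + 5)/(c + 7)
(5) = (r + 4)/(r + 5)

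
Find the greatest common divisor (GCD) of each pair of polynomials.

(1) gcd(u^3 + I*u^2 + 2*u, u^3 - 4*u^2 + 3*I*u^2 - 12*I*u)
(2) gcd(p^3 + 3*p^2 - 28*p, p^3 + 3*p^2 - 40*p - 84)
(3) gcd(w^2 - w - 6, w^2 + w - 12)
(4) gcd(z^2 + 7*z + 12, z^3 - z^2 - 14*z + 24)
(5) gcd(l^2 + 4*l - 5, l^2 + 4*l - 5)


(1) = u
(2) = gcd(p*(p - 4)*(p + 7), (p - 6)*(p + 2)*(p + 7)) = p + 7
(3) = gcd((w - 3)*(w + 2), (w - 3)*(w + 4)) = w - 3
(4) = gcd((z + 3)*(z + 4), (z - 3)*(z - 2)*(z + 4)) = z + 4
(5) = l^2 + 4*l - 5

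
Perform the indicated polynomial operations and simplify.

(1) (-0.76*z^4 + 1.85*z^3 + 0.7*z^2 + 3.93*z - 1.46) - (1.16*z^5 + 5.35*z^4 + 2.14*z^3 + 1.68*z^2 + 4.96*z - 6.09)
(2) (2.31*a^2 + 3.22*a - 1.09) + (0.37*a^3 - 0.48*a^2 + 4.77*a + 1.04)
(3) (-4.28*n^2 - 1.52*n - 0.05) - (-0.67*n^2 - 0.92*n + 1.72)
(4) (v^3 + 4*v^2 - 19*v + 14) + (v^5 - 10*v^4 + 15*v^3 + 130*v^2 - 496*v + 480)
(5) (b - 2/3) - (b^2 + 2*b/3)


(1) = -1.16*z^5 - 6.11*z^4 - 0.29*z^3 - 0.98*z^2 - 1.03*z + 4.63
(2) = 0.37*a^3 + 1.83*a^2 + 7.99*a - 0.05
(3) = -3.61*n^2 - 0.6*n - 1.77
(4) = v^5 - 10*v^4 + 16*v^3 + 134*v^2 - 515*v + 494
(5) = -b^2 + b/3 - 2/3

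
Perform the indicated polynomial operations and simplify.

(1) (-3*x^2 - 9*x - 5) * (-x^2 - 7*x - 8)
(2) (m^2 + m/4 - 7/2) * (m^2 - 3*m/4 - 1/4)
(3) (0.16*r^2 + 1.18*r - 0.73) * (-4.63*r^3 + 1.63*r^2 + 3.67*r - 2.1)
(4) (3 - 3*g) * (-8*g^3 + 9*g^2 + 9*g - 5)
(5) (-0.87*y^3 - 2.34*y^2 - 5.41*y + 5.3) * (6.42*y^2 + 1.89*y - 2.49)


(1) = 3*x^4 + 30*x^3 + 92*x^2 + 107*x + 40
(2) = m^4 - m^3/2 - 63*m^2/16 + 41*m/16 + 7/8
(3) = -0.7408*r^5 - 5.2026*r^4 + 5.8905*r^3 + 2.8047*r^2 - 5.1571*r + 1.533
(4) = 24*g^4 - 51*g^3 + 42*g - 15
(5) = -5.5854*y^5 - 16.6671*y^4 - 36.9885*y^3 + 29.6277*y^2 + 23.4879*y - 13.197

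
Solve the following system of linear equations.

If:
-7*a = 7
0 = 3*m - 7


Then:
a = -1
m = 7/3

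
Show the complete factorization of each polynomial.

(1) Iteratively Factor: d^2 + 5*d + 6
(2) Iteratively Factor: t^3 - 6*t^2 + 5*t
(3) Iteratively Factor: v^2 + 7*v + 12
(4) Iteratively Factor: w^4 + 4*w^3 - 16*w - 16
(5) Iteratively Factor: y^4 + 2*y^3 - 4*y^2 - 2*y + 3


(1) = (d + 2)*(d + 3)
(2) = (t)*(t^2 - 6*t + 5) = t*(t - 5)*(t - 1)
(3) = (v + 3)*(v + 4)
(4) = (w + 2)*(w^3 + 2*w^2 - 4*w - 8) = (w - 2)*(w + 2)*(w^2 + 4*w + 4) = (w - 2)*(w + 2)^2*(w + 2)
(5) = (y - 1)*(y^3 + 3*y^2 - y - 3) = (y - 1)*(y + 1)*(y^2 + 2*y - 3) = (y - 1)*(y + 1)*(y + 3)*(y - 1)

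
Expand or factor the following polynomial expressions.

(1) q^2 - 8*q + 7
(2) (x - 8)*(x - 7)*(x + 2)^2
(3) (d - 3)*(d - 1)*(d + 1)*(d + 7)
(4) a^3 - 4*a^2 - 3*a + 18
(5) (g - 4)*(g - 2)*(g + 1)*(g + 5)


(1) = (q - 7)*(q - 1)
(2) = x^4 - 11*x^3 + 164*x + 224
(3) = d^4 + 4*d^3 - 22*d^2 - 4*d + 21
(4) = (a - 3)^2*(a + 2)
(5) = g^4 - 23*g^2 + 18*g + 40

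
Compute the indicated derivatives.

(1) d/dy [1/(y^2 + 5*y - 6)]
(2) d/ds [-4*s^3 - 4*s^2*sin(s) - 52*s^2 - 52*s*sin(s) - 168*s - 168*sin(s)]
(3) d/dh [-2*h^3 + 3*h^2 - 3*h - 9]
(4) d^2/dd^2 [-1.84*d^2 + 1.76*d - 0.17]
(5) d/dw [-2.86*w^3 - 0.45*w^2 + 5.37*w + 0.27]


(1) = (-2*y - 5)/(y^2 + 5*y - 6)^2
(2) = -4*s^2*cos(s) - 12*s^2 - 8*s*sin(s) - 52*s*cos(s) - 104*s - 52*sin(s) - 168*cos(s) - 168
(3) = -6*h^2 + 6*h - 3
(4) = -3.68000000000000
(5) = -8.58*w^2 - 0.9*w + 5.37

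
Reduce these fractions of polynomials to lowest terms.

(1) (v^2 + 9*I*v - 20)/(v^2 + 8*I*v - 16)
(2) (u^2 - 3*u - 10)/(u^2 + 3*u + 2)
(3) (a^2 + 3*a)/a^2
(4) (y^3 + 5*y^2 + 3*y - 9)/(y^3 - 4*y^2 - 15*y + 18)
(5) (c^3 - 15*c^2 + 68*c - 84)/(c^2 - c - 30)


(1) = (v + 5*I)/(v + 4*I)
(2) = (u - 5)/(u + 1)
(3) = (a + 3)/a
(4) = (y + 3)/(y - 6)
(5) = (c^2 - 9*c + 14)/(c + 5)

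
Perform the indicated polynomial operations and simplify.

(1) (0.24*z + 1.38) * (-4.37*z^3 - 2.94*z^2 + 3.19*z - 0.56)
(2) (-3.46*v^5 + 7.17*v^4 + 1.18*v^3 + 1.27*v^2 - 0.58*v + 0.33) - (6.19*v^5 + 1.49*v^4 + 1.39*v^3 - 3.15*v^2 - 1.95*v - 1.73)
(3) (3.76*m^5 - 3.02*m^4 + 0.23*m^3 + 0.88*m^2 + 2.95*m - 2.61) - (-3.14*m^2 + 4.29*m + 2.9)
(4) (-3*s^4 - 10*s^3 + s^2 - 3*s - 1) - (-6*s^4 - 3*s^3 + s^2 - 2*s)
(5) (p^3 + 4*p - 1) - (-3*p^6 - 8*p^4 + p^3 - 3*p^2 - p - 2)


(1) = -1.0488*z^4 - 6.7362*z^3 - 3.2916*z^2 + 4.2678*z - 0.7728
(2) = -9.65*v^5 + 5.68*v^4 - 0.21*v^3 + 4.42*v^2 + 1.37*v + 2.06
(3) = 3.76*m^5 - 3.02*m^4 + 0.23*m^3 + 4.02*m^2 - 1.34*m - 5.51
(4) = 3*s^4 - 7*s^3 - s - 1
(5) = 3*p^6 + 8*p^4 + 3*p^2 + 5*p + 1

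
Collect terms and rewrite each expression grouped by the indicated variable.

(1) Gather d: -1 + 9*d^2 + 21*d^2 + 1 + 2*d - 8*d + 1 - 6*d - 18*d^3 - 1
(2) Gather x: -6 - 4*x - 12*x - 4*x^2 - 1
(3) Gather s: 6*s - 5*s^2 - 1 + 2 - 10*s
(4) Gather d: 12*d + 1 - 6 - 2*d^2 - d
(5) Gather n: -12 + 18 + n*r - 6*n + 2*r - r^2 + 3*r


(1) = -18*d^3 + 30*d^2 - 12*d
(2) = -4*x^2 - 16*x - 7
(3) = -5*s^2 - 4*s + 1
(4) = -2*d^2 + 11*d - 5
(5) = n*(r - 6) - r^2 + 5*r + 6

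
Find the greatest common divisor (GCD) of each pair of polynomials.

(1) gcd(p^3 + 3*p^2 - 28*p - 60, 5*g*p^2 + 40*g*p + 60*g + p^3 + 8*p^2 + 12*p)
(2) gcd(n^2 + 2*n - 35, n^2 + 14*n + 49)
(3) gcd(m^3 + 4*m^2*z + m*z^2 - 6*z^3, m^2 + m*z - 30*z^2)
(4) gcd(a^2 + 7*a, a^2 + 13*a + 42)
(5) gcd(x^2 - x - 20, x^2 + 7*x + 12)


(1) = p^2 + 8*p + 12
(2) = gcd((n - 5)*(n + 7), (n + 7)^2) = n + 7
(3) = gcd((m - z)*(m + 2*z)*(m + 3*z), (m - 5*z)*(m + 6*z)) = 1
(4) = gcd(a*(a + 7), (a + 6)*(a + 7)) = a + 7
(5) = gcd((x - 5)*(x + 4), (x + 3)*(x + 4)) = x + 4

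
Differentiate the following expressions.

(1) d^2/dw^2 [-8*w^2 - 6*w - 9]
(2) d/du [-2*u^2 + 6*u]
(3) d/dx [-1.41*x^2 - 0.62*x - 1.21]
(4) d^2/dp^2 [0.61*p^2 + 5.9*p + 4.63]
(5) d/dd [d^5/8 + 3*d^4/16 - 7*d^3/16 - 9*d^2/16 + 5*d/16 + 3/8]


(1) = -16
(2) = 6 - 4*u
(3) = -2.82*x - 0.62
(4) = 1.22000000000000
(5) = 5*d^4/8 + 3*d^3/4 - 21*d^2/16 - 9*d/8 + 5/16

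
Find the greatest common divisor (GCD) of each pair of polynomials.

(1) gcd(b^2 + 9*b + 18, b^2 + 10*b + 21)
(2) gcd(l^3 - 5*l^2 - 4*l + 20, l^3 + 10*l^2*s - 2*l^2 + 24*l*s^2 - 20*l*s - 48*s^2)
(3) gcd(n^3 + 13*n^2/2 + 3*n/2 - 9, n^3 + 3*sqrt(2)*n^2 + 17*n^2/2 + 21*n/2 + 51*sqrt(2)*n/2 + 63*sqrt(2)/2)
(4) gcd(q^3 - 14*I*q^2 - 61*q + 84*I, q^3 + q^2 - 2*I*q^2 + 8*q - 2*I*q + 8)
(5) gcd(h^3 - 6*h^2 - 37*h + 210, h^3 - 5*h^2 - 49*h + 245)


(1) = b + 3
(2) = l - 2
(3) = gcd((n - 1)*(n + 3/2)*(n + 6), (n + 3/2)*(n + 7)*(n + 3*sqrt(2))) = n + 3/2
(4) = q - 4*I
(5) = h^2 - 12*h + 35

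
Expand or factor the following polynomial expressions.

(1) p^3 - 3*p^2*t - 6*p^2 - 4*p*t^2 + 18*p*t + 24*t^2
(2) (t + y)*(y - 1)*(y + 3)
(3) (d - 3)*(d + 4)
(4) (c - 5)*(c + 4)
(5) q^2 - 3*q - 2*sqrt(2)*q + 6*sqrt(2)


(1) = (p - 6)*(p - 4*t)*(p + t)
(2) = t*y^2 + 2*t*y - 3*t + y^3 + 2*y^2 - 3*y
(3) = d^2 + d - 12
(4) = c^2 - c - 20
(5) = (q - 3)*(q - 2*sqrt(2))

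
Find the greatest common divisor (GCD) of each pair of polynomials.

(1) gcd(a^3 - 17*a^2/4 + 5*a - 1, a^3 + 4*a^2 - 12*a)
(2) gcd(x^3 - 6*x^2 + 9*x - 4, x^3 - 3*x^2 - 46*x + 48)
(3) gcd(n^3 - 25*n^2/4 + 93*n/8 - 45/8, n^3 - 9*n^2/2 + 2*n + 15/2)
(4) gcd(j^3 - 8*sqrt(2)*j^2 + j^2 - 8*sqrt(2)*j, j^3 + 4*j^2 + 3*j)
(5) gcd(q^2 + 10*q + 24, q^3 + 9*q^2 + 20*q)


(1) = gcd((a - 2)^2*(a - 1/4), a*(a - 2)*(a + 6)) = a - 2
(2) = gcd((x - 4)*(x - 1)^2, (x - 8)*(x - 1)*(x + 6)) = x - 1
(3) = n^2 - 11*n/2 + 15/2
(4) = gcd(j*(j + 1)*(j - 8*sqrt(2)), j*(j + 1)*(j + 3)) = j^2 + j
(5) = gcd((q + 4)*(q + 6), q*(q + 4)*(q + 5)) = q + 4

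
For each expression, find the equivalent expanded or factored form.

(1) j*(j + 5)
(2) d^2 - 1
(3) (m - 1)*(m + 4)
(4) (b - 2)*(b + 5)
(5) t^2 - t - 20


(1) = j^2 + 5*j
(2) = (d - 1)*(d + 1)
(3) = m^2 + 3*m - 4
(4) = b^2 + 3*b - 10
(5) = (t - 5)*(t + 4)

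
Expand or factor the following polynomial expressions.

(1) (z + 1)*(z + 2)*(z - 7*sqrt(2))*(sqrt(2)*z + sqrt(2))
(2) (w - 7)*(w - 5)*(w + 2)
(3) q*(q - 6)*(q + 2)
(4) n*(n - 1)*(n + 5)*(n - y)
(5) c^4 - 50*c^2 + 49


(1) = sqrt(2)*z^4 - 14*z^3 + 4*sqrt(2)*z^3 - 56*z^2 + 5*sqrt(2)*z^2 - 70*z + 2*sqrt(2)*z - 28
(2) = w^3 - 10*w^2 + 11*w + 70
(3) = q^3 - 4*q^2 - 12*q
(4) = n^4 - n^3*y + 4*n^3 - 4*n^2*y - 5*n^2 + 5*n*y
(5) = (c - 7)*(c - 1)*(c + 1)*(c + 7)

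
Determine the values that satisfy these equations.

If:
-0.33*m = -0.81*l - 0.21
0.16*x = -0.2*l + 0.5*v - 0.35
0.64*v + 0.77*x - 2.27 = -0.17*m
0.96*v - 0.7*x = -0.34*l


Then:
l = 0.02
m = 0.68
v = 1.27
x = 1.75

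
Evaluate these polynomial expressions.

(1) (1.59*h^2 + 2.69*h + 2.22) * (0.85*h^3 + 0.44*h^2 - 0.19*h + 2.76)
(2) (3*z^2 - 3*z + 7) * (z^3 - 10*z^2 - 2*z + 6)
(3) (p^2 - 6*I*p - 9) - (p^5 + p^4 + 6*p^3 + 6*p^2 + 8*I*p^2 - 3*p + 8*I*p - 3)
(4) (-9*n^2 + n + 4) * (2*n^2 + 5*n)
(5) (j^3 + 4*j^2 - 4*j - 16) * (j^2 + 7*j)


(1) = 1.3515*h^5 + 2.9861*h^4 + 2.7685*h^3 + 4.8541*h^2 + 7.0026*h + 6.1272
(2) = 3*z^5 - 33*z^4 + 31*z^3 - 46*z^2 - 32*z + 42
(3) = -p^5 - p^4 - 6*p^3 - 5*p^2 - 8*I*p^2 + 3*p - 14*I*p - 6
(4) = -18*n^4 - 43*n^3 + 13*n^2 + 20*n
(5) = j^5 + 11*j^4 + 24*j^3 - 44*j^2 - 112*j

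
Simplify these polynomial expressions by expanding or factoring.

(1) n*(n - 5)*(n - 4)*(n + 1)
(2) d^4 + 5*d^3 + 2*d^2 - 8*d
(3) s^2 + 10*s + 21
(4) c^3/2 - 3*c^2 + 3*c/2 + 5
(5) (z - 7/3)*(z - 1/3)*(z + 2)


(1) = n^4 - 8*n^3 + 11*n^2 + 20*n
(2) = d*(d - 1)*(d + 2)*(d + 4)
(3) = (s + 3)*(s + 7)
(4) = (c/2 + 1/2)*(c - 5)*(c - 2)
(5) = z^3 - 2*z^2/3 - 41*z/9 + 14/9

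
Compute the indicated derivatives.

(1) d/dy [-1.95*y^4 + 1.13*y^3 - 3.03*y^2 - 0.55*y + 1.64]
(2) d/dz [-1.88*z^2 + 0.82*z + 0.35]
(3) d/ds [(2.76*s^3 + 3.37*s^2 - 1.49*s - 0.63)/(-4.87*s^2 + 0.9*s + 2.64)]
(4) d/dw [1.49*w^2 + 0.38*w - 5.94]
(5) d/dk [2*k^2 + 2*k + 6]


(1) = -7.8*y^3 + 3.39*y^2 - 6.06*y - 0.55
(2) = 0.82 - 3.76*z
(3) = (-13.4412*s^4 + 4.968*s^3 + 17.6359*s^2 + 11.6574*s - 3.3666)/(23.7169*s^4 - 8.766*s^3 - 24.9036*s^2 + 4.752*s + 6.9696)
(4) = 2.98*w + 0.38
(5) = 4*k + 2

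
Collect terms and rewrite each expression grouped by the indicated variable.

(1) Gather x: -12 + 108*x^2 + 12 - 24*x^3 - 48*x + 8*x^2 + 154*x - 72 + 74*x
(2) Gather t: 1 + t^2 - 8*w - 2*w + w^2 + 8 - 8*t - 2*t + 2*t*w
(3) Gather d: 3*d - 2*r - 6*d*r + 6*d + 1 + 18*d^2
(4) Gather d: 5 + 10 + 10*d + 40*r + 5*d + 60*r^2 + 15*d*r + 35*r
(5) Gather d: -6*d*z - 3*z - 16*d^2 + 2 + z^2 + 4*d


(1) = -24*x^3 + 116*x^2 + 180*x - 72
(2) = t^2 + t*(2*w - 10) + w^2 - 10*w + 9
(3) = 18*d^2 + d*(9 - 6*r) - 2*r + 1
(4) = d*(15*r + 15) + 60*r^2 + 75*r + 15
(5) = -16*d^2 + d*(4 - 6*z) + z^2 - 3*z + 2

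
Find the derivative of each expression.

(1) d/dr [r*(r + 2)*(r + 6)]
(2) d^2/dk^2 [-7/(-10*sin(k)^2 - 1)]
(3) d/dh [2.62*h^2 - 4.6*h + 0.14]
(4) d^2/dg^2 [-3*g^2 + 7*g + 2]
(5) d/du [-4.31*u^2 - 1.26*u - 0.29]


(1) = 3*r^2 + 16*r + 12
(2) = 140*(-20*sin(k)^4 + 32*sin(k)^2 - 1)/(10*sin(k)^2 + 1)^3
(3) = 5.24*h - 4.6
(4) = -6
(5) = -8.62*u - 1.26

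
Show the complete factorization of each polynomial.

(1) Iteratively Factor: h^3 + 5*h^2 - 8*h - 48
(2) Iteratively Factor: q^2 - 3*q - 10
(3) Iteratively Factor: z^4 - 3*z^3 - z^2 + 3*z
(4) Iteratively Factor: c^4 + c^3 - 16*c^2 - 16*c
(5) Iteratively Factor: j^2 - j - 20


(1) = (h + 4)*(h^2 + h - 12) = (h + 4)^2*(h - 3)
(2) = (q + 2)*(q - 5)
(3) = (z - 1)*(z^3 - 2*z^2 - 3*z) = (z - 1)*(z + 1)*(z^2 - 3*z) = z*(z - 1)*(z + 1)*(z - 3)
(4) = (c + 1)*(c^3 - 16*c) = (c - 4)*(c + 1)*(c^2 + 4*c) = (c - 4)*(c + 1)*(c + 4)*(c)
(5) = (j + 4)*(j - 5)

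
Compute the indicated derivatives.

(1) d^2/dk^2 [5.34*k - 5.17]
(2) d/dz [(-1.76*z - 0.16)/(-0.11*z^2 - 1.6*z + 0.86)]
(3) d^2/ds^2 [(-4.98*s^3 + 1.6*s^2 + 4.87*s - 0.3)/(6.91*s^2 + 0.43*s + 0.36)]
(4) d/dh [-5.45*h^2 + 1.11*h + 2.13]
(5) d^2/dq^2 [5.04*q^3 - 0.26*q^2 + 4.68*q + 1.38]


(1) = 0
(2) = (0.1936*z^2 + 2.816*z - (0.22*z + 1.6)*(1.76*z + 0.16) - 1.5136)/(0.11*z^2 + 1.6*z - 0.86)^2
(3) = (478.493226*s^3 - 114.452964*s^2 - 81.90846*s + 0.288588)/(329.939371*s^6 + 61.595049*s^5 + 55.400925*s^4 + 6.497515*s^3 + 2.8863*s^2 + 0.167184*s + 0.046656)
(4) = 1.11 - 10.9*h
(5) = 30.24*q - 0.52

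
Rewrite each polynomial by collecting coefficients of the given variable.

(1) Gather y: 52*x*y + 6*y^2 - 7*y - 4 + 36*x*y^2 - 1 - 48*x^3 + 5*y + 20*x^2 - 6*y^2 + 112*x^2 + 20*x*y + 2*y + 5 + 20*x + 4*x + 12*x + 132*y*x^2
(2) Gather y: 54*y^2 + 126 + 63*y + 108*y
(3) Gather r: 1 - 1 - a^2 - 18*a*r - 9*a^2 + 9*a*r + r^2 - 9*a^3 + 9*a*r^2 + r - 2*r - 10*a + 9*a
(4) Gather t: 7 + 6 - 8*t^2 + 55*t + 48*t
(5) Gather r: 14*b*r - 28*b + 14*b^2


(1) = -48*x^3 + 132*x^2 + 36*x*y^2 + 36*x + y*(132*x^2 + 72*x)
(2) = 54*y^2 + 171*y + 126
(3) = -9*a^3 - 10*a^2 - a + r^2*(9*a + 1) + r*(-9*a - 1)
(4) = -8*t^2 + 103*t + 13
(5) = 14*b^2 + 14*b*r - 28*b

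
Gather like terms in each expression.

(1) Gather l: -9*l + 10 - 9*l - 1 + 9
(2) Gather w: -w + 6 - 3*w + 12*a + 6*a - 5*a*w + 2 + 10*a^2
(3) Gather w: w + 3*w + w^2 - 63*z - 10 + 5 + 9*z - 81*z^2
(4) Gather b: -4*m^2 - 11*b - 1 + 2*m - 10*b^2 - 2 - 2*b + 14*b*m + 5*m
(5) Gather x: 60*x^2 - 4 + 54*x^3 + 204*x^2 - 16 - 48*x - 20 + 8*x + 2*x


(1) = 18 - 18*l
(2) = 10*a^2 + 18*a + w*(-5*a - 4) + 8
(3) = w^2 + 4*w - 81*z^2 - 54*z - 5
(4) = -10*b^2 + b*(14*m - 13) - 4*m^2 + 7*m - 3
(5) = 54*x^3 + 264*x^2 - 38*x - 40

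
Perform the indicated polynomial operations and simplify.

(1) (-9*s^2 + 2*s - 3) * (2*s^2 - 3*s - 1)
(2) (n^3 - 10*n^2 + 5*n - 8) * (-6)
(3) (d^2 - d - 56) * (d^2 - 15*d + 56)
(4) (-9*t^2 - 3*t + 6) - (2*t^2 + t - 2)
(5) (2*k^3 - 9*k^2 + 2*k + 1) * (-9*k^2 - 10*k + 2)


(1) = -18*s^4 + 31*s^3 - 3*s^2 + 7*s + 3
(2) = -6*n^3 + 60*n^2 - 30*n + 48
(3) = d^4 - 16*d^3 + 15*d^2 + 784*d - 3136
(4) = -11*t^2 - 4*t + 8
(5) = -18*k^5 + 61*k^4 + 76*k^3 - 47*k^2 - 6*k + 2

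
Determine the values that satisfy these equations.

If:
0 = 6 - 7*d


Then:
d = 6/7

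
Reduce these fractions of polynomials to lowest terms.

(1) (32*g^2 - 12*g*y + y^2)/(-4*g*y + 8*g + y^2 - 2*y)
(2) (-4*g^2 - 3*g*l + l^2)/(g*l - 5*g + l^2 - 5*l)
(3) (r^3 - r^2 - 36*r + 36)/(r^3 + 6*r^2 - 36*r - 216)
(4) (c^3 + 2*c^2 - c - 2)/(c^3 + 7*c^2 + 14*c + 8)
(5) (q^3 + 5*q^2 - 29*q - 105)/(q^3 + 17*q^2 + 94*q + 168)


(1) = (-8*g + y)/(y - 2)
(2) = (-4*g + l)/(l - 5)
(3) = (r - 1)/(r + 6)
(4) = (c - 1)/(c + 4)
(5) = (q^2 - 2*q - 15)/(q^2 + 10*q + 24)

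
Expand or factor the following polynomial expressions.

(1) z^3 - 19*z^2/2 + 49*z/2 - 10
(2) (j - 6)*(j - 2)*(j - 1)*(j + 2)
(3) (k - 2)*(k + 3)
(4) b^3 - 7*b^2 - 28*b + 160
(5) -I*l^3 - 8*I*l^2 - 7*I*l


(1) = (z - 5)*(z - 4)*(z - 1/2)
(2) = j^4 - 7*j^3 + 2*j^2 + 28*j - 24
(3) = k^2 + k - 6
(4) = (b - 8)*(b - 4)*(b + 5)
(5) = l*(l + 7)*(-I*l - I)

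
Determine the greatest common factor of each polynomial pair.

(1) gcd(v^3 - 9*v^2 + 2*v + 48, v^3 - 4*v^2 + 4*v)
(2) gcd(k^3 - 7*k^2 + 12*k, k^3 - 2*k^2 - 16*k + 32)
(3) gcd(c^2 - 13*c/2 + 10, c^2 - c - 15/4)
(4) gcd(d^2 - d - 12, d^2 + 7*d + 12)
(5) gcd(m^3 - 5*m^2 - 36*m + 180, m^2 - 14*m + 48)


(1) = 1
(2) = k - 4
(3) = c - 5/2
(4) = d + 3
(5) = m - 6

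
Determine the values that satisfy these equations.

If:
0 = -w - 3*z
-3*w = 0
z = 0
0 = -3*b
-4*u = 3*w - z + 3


Then:
b = 0
u = -3/4
w = 0
z = 0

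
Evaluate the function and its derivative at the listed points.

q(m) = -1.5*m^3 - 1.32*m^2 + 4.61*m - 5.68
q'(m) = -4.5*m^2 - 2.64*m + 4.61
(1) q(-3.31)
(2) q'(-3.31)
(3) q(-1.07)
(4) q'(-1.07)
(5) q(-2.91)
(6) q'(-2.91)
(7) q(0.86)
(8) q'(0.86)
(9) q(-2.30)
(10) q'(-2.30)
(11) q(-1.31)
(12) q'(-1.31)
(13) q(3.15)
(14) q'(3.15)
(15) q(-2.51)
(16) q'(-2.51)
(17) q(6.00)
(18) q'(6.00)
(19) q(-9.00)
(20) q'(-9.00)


(1) = 19.00
(2) = -35.95
(3) = -10.29
(4) = 2.28
(5) = 6.69
(6) = -25.81
(7) = -3.65
(8) = -0.99
(9) = -5.02
(10) = -13.12
(11) = -10.61
(12) = 0.35
(13) = -51.14
(14) = -48.36
(15) = -1.85
(16) = -17.11
(17) = -349.54
(18) = -173.23
(19) = 939.41
(20) = -336.13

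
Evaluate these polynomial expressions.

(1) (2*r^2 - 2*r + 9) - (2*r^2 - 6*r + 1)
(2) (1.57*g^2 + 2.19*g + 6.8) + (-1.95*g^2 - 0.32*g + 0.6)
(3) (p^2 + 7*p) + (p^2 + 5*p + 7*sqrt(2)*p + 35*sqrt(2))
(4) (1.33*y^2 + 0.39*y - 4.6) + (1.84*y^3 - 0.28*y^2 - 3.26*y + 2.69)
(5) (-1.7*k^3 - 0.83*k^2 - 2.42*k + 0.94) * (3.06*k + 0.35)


(1) = 4*r + 8
(2) = -0.38*g^2 + 1.87*g + 7.4
(3) = 2*p^2 + 7*sqrt(2)*p + 12*p + 35*sqrt(2)
(4) = 1.84*y^3 + 1.05*y^2 - 2.87*y - 1.91
(5) = -5.202*k^4 - 3.1348*k^3 - 7.6957*k^2 + 2.0294*k + 0.329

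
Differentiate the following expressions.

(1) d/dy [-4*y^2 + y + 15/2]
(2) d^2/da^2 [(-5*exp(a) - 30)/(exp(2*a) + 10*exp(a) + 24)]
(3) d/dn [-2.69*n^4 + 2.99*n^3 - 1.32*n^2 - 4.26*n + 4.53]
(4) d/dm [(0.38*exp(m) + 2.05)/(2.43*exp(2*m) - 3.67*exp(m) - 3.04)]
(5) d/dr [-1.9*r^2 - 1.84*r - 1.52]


(1) = 1 - 8*y
(2) = 5*(4 - exp(a))*exp(a)/(exp(3*a) + 12*exp(2*a) + 48*exp(a) + 64)
(3) = -10.76*n^3 + 8.97*n^2 - 2.64*n - 4.26
(4) = (-0.9234*exp(2*m) - 9.963*exp(m) + 6.3683)*exp(m)/(5.9049*exp(4*m) - 17.8362*exp(3*m) - 1.3055*exp(2*m) + 22.3136*exp(m) + 9.2416)
(5) = -3.8*r - 1.84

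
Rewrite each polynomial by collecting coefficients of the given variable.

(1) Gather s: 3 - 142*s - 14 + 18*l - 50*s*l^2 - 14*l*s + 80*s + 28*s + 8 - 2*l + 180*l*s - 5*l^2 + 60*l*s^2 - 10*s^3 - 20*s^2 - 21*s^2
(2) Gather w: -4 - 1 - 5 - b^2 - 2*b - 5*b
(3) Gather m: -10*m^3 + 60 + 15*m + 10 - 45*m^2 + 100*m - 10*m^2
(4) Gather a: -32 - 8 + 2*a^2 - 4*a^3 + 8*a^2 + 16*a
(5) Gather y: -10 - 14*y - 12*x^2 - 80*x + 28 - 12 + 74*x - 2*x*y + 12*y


(1) = -5*l^2 + 16*l - 10*s^3 + s^2*(60*l - 41) + s*(-50*l^2 + 166*l - 34) - 3
(2) = -b^2 - 7*b - 10
(3) = -10*m^3 - 55*m^2 + 115*m + 70
(4) = -4*a^3 + 10*a^2 + 16*a - 40
(5) = -12*x^2 - 6*x + y*(-2*x - 2) + 6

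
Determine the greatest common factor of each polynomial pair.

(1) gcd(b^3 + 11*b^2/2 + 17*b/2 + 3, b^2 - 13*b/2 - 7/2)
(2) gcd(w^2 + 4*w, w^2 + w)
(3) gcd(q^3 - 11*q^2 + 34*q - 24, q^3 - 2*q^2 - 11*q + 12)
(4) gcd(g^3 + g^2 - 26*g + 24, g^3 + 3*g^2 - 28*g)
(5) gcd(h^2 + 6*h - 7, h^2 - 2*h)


(1) = gcd((b + 1/2)*(b + 2)*(b + 3), (b - 7)*(b + 1/2)) = b + 1/2
(2) = w
(3) = q^2 - 5*q + 4
(4) = gcd((g - 4)*(g - 1)*(g + 6), g*(g - 4)*(g + 7)) = g - 4
(5) = 1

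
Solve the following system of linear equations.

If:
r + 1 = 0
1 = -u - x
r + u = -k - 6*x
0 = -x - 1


Then:
k = 7
r = -1
u = 0
x = -1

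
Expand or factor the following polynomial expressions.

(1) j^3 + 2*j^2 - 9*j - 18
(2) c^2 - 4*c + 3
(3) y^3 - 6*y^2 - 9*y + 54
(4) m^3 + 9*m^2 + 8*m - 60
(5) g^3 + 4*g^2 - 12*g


(1) = (j - 3)*(j + 2)*(j + 3)
(2) = (c - 3)*(c - 1)
(3) = (y - 6)*(y - 3)*(y + 3)
(4) = (m - 2)*(m + 5)*(m + 6)
(5) = g*(g - 2)*(g + 6)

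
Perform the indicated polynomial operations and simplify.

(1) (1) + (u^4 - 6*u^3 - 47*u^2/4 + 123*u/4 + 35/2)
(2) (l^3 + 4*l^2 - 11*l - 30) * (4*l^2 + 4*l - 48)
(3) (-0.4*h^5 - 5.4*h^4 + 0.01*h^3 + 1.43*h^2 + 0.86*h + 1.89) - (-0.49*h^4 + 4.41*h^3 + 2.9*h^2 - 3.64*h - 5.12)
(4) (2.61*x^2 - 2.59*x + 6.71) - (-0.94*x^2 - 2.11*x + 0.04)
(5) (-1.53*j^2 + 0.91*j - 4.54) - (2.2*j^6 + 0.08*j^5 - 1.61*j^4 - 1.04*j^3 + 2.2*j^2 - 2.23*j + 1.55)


(1) = u^4 - 6*u^3 - 47*u^2/4 + 123*u/4 + 37/2
(2) = 4*l^5 + 20*l^4 - 76*l^3 - 356*l^2 + 408*l + 1440
(3) = -0.4*h^5 - 4.91*h^4 - 4.4*h^3 - 1.47*h^2 + 4.5*h + 7.01
(4) = 3.55*x^2 - 0.48*x + 6.67
(5) = -2.2*j^6 - 0.08*j^5 + 1.61*j^4 + 1.04*j^3 - 3.73*j^2 + 3.14*j - 6.09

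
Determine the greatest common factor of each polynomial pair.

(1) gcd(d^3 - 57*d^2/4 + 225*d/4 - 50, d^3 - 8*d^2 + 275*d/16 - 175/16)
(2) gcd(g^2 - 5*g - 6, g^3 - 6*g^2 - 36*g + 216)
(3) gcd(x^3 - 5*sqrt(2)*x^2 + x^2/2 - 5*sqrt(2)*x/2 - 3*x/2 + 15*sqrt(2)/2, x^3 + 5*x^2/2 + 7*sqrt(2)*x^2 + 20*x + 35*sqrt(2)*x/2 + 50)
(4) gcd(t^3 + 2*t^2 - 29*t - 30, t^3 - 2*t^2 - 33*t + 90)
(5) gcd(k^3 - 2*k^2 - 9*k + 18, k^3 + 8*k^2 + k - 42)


(1) = gcd((d - 8)*(d - 5)*(d - 5/4), (d - 5)*(d - 7/4)*(d - 5/4)) = d^2 - 25*d/4 + 25/4
(2) = gcd((g - 6)*(g + 1), (g - 6)^2*(g + 6)) = g - 6
(3) = gcd((x - 1)*(x + 3/2)*(x - 5*sqrt(2)), (x + 5/2)*(x + 2*sqrt(2))*(x + 5*sqrt(2))) = 1
(4) = t^2 + t - 30
(5) = k^2 + k - 6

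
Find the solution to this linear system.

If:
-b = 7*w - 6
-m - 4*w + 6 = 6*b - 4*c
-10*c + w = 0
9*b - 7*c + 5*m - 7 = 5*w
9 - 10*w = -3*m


Then:
No Solution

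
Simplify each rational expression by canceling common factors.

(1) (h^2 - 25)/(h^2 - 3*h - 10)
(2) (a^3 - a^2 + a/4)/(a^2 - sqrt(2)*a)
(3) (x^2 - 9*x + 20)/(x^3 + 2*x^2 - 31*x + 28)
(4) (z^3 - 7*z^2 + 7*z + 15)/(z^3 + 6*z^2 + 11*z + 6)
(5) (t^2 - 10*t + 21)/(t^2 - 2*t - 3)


(1) = (h + 5)/(h + 2)
(2) = (4*a^2 - 4*a + 1)/(4*a - 4*sqrt(2))
(3) = (x - 5)/(x^2 + 6*x - 7)
(4) = (z^2 - 8*z + 15)/(z^2 + 5*z + 6)
(5) = (t - 7)/(t + 1)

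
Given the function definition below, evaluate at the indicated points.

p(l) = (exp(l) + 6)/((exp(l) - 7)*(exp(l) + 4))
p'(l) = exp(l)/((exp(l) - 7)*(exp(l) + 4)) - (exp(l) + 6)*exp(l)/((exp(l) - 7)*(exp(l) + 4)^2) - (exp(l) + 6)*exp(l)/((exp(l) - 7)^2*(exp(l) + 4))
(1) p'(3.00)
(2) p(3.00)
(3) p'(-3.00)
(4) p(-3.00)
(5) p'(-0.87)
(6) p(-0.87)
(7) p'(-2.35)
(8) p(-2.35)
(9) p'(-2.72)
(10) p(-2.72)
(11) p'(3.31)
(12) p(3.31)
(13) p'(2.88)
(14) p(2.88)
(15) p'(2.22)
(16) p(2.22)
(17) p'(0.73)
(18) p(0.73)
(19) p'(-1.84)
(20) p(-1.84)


(1) = -0.13
(2) = 0.08
(3) = -0.00
(4) = -0.21
(5) = -0.01
(6) = -0.22
(7) = -0.00
(8) = -0.22
(9) = -0.00
(10) = -0.22
(11) = -0.07
(12) = 0.05
(13) = -0.17
(14) = 0.10
(15) = -2.22
(16) = 0.52
(17) = -0.09
(18) = -0.27
(19) = -0.00
(20) = -0.22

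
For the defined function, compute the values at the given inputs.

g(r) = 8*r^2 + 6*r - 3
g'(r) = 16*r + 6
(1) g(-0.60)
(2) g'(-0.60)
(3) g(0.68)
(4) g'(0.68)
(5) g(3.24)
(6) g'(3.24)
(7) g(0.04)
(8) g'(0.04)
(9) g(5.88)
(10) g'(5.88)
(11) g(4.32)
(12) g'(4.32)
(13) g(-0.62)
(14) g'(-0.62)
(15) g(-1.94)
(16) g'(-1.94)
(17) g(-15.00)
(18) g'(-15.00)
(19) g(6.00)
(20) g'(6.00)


(1) = -3.72
(2) = -3.60
(3) = 4.78
(4) = 16.88
(5) = 100.42
(6) = 57.84
(7) = -2.75
(8) = 6.64
(9) = 308.88
(10) = 100.08
(11) = 172.22
(12) = 75.12
(13) = -3.64
(14) = -3.92
(15) = 15.47
(16) = -25.04
(17) = 1707.00
(18) = -234.00
(19) = 321.00
(20) = 102.00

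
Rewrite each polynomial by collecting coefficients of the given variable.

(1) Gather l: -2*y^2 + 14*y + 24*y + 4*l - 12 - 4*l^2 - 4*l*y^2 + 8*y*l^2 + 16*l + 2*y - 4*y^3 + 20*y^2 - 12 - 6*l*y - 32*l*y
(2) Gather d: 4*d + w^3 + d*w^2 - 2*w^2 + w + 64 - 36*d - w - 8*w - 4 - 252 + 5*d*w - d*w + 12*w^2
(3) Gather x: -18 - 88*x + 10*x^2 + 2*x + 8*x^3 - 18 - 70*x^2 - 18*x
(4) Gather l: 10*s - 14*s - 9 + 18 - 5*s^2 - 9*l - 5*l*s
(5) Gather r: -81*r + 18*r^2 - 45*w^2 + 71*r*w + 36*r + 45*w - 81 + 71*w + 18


(1) = l^2*(8*y - 4) + l*(-4*y^2 - 38*y + 20) - 4*y^3 + 18*y^2 + 40*y - 24
(2) = d*(w^2 + 4*w - 32) + w^3 + 10*w^2 - 8*w - 192
(3) = 8*x^3 - 60*x^2 - 104*x - 36
(4) = l*(-5*s - 9) - 5*s^2 - 4*s + 9
(5) = 18*r^2 + r*(71*w - 45) - 45*w^2 + 116*w - 63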